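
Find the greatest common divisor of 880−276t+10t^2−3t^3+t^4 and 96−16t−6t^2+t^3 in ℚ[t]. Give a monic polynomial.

−4+t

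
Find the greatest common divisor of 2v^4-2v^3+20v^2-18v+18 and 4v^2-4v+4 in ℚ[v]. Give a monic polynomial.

v^2-v+1

By polynomial division,
  2v^4-2v^3+20v^2-18v+18 = ((1/2)v^2+9/2)(4v^2-4v+4) + (0)
Last nonzero remainder: 4v^2-4v+4. Dividing through by 4 gives the monic gcd v^2-v+1.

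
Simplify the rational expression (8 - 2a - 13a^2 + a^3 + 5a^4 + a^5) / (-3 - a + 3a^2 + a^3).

Repeated division with remainder:
  a^5 + 5a^4 + a^3 - 13a^2 - 2a + 8 = (a^2 + 2a - 4)(a^3 + 3a^2 - a - 3) + (4a^2 - 4)
  a^3 + 3a^2 - a - 3 = ((1/4)a + 3/4)(4a^2 - 4) + (0)
Last nonzero remainder: 4a^2 - 4. Dividing through by 4 gives the monic gcd a^2 - 1.
Cancel a^2 - 1 from numerator and denominator to get the reduced form.

(-8 + 2a + 5a^2 + a^3)/(3 + a)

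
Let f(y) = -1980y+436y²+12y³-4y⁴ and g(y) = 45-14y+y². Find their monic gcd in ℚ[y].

Apply the Euclidean algorithm:
  -4y⁴+12y³+436y²-1980y = (-4y²-44y)(y²-14y+45) + (0)
The last nonzero remainder y²-14y+45 is already monic.

45-14y+y²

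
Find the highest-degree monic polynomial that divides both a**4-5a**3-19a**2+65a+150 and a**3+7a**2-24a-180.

a-5

Apply the Euclidean algorithm:
  a**4-5a**3-19a**2+65a+150 = (a-12)(a**3+7a**2-24a-180) + (89a**2-43a-2010)
  a**3+7a**2-24a-180 = ((1/89)a+666/7921)(89a**2-43a-2010) + ((17424/7921)a-87120/7921)
  89a**2-43a-2010 = ((704969/17424)a+530707/2904)((17424/7921)a-87120/7921) + (0)
Last nonzero remainder: (17424/7921)a-87120/7921. Dividing through by 17424/7921 gives the monic gcd a-5.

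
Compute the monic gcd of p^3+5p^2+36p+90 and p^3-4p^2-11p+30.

p+3

Apply the Euclidean algorithm:
  p^3+5p^2+36p+90 = (p^3-4p^2-11p+30) + (9p^2+47p+60)
  p^3-4p^2-11p+30 = ((1/9)p-83/81)(9p^2+47p+60) + ((2470/81)p+2470/27)
  9p^2+47p+60 = ((729/2470)p+162/247)((2470/81)p+2470/27) + (0)
Last nonzero remainder: (2470/81)p+2470/27. Dividing through by 2470/81 gives the monic gcd p+3.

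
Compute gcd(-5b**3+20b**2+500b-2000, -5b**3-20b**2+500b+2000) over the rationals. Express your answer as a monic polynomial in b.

b**2-100

By polynomial division,
  -5b**3+20b**2+500b-2000 = (-5b**3-20b**2+500b+2000) + (40b**2-4000)
  -5b**3-20b**2+500b+2000 = (-(1/8)b-1/2)(40b**2-4000) + (0)
Last nonzero remainder: 40b**2-4000. Dividing through by 40 gives the monic gcd b**2-100.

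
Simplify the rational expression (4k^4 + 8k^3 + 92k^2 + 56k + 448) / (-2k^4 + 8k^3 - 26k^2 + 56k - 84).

(-2k^2 - 4k - 32)/(k^2 - 4k + 6)

By polynomial division,
  4k^4 + 8k^3 + 92k^2 + 56k + 448 = (-2)(-2k^4 + 8k^3 - 26k^2 + 56k - 84) + (24k^3 + 40k^2 + 168k + 280)
  -2k^4 + 8k^3 - 26k^2 + 56k - 84 = (-(1/12)k + 17/36)(24k^3 + 40k^2 + 168k + 280) + (-(278/9)k^2 - 1946/9)
  24k^3 + 40k^2 + 168k + 280 = (-(108/139)k - 180/139)(-(278/9)k^2 - 1946/9) + (0)
Last nonzero remainder: -(278/9)k^2 - 1946/9. Dividing through by -278/9 gives the monic gcd k^2 + 7.
Cancel k^2 + 7 from numerator and denominator to get the reduced form.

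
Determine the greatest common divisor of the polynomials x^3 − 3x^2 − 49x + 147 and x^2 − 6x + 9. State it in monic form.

By polynomial division,
  x^3 − 3x^2 − 49x + 147 = (x + 3)(x^2 − 6x + 9) + (−40x + 120)
  x^2 − 6x + 9 = (−(1/40)x + 3/40)(−40x + 120) + (0)
Last nonzero remainder: −40x + 120. Dividing through by −40 gives the monic gcd x − 3.

x − 3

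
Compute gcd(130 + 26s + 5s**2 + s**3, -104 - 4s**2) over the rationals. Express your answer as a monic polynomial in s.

Apply the Euclidean algorithm:
  s**3 + 5s**2 + 26s + 130 = (-(1/4)s - 5/4)(-4s**2 - 104) + (0)
Last nonzero remainder: -4s**2 - 104. Dividing through by -4 gives the monic gcd s**2 + 26.

26 + s**2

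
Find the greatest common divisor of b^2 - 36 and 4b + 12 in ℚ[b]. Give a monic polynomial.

1

By polynomial division,
  b^2 - 36 = ((1/4)b - 3/4)(4b + 12) + (-27)
  4b + 12 = (-(4/27)b - 4/9)(-27) + (0)
The last nonzero remainder is the constant -27, so the polynomials are coprime and gcd = 1.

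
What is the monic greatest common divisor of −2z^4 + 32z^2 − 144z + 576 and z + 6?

z + 6

Apply the Euclidean algorithm:
  −2z^4 + 32z^2 − 144z + 576 = (−2z^3 + 12z^2 − 40z + 96)(z + 6) + (0)
The last nonzero remainder z + 6 is already monic.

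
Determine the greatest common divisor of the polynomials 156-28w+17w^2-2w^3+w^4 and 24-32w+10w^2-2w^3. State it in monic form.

By polynomial division,
  w^4-2w^3+17w^2-28w+156 = (-(1/2)w-3/2)(-2w^3+10w^2-32w+24) + (16w^2-64w+192)
  -2w^3+10w^2-32w+24 = (-(1/8)w+1/8)(16w^2-64w+192) + (0)
Last nonzero remainder: 16w^2-64w+192. Dividing through by 16 gives the monic gcd w^2-4w+12.

12-4w+w^2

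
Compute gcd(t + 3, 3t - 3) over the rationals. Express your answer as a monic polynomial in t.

Apply the Euclidean algorithm:
  t + 3 = (1/3)(3t - 3) + (4)
  3t - 3 = ((3/4)t - 3/4)(4) + (0)
The last nonzero remainder is the constant 4, so the polynomials are coprime and gcd = 1.

1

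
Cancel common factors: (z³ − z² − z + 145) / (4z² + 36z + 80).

Repeated division with remainder:
  z³ − z² − z + 145 = ((1/4)z − 5/2)(4z² + 36z + 80) + (69z + 345)
  4z² + 36z + 80 = ((4/69)z + 16/69)(69z + 345) + (0)
Last nonzero remainder: 69z + 345. Dividing through by 69 gives the monic gcd z + 5.
Cancel z + 5 from numerator and denominator to get the reduced form.

(z² − 6z + 29)/(4z + 16)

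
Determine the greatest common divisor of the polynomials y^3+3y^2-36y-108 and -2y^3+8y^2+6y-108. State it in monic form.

Euclidean algorithm in ℚ[y]:
  y^3+3y^2-36y-108 = (-1/2)(-2y^3+8y^2+6y-108) + (7y^2-33y-162)
  -2y^3+8y^2+6y-108 = (-(2/7)y-10/49)(7y^2-33y-162) + (-(2304/49)y-6912/49)
  7y^2-33y-162 = (-(343/2304)y+147/128)(-(2304/49)y-6912/49) + (0)
Last nonzero remainder: -(2304/49)y-6912/49. Dividing through by -2304/49 gives the monic gcd y+3.

y+3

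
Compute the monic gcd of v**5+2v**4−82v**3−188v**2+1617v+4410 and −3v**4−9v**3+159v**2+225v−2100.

Euclidean algorithm in ℚ[v]:
  v**5+2v**4−82v**3−188v**2+1617v+4410 = (−(1/3)v+1/3)(−3v**4−9v**3+159v**2+225v−2100) + (−26v**3−166v**2+842v+5110)
  −3v**4−9v**3+159v**2+225v−2100 = ((3/26)v−66/169)(−26v**3−166v**2+842v+5110) + (−(504/169)v**2−(6048/169)v−17640/169)
  −26v**3−166v**2+842v+5110 = ((2197/252)v−12337/252)(−(504/169)v**2−(6048/169)v−17640/169) + (0)
Last nonzero remainder: −(504/169)v**2−(6048/169)v−17640/169. Dividing through by −504/169 gives the monic gcd v**2+12v+35.

v**2+12v+35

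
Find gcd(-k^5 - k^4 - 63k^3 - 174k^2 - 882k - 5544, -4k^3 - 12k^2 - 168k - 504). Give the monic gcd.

k^2 + 42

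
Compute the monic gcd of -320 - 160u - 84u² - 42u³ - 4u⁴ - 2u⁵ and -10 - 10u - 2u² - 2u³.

Repeated division with remainder:
  -2u⁵ - 4u⁴ - 42u³ - 84u² - 160u - 320 = (u² + u + 15)(-2u³ - 2u² - 10u - 10) + (-34u² - 170)
  -2u³ - 2u² - 10u - 10 = ((1/17)u + 1/17)(-34u² - 170) + (0)
Last nonzero remainder: -34u² - 170. Dividing through by -34 gives the monic gcd u² + 5.

5 + u²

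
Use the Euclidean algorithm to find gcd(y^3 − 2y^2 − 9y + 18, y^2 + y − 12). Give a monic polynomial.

y − 3

By polynomial division,
  y^3 − 2y^2 − 9y + 18 = (y − 3)(y^2 + y − 12) + (6y − 18)
  y^2 + y − 12 = ((1/6)y + 2/3)(6y − 18) + (0)
Last nonzero remainder: 6y − 18. Dividing through by 6 gives the monic gcd y − 3.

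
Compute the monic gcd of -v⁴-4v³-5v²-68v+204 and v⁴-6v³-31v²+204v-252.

Euclidean algorithm in ℚ[v]:
  -v⁴-4v³-5v²-68v+204 = (-1)(v⁴-6v³-31v²+204v-252) + (-10v³-36v²+136v-48)
  v⁴-6v³-31v²+204v-252 = (-(1/10)v+24/25)(-10v³-36v²+136v-48) + ((429/25)v²+(1716/25)v-5148/25)
  -10v³-36v²+136v-48 = (-(250/429)v+100/429)((429/25)v²+(1716/25)v-5148/25) + (0)
Last nonzero remainder: (429/25)v²+(1716/25)v-5148/25. Dividing through by 429/25 gives the monic gcd v²+4v-12.

v²+4v-12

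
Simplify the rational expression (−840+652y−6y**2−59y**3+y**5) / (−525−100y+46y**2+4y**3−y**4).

(−24+20y−2y**2−y**3)/(−15−2y+y**2)

Apply the Euclidean algorithm:
  y**5−59y**3−6y**2+652y−840 = (−y−4)(−y**4+4y**3+46y**2−100y−525) + (3y**3+78y**2−273y−2940)
  −y**4+4y**3+46y**2−100y−525 = (−(1/3)y+10)(3y**3+78y**2−273y−2940) + (−825y**2+1650y+28875)
  3y**3+78y**2−273y−2940 = (−(1/275)y−28/275)(−825y**2+1650y+28875) + (0)
Last nonzero remainder: −825y**2+1650y+28875. Dividing through by −825 gives the monic gcd y**2−2y−35.
Cancel y**2−2y−35 from numerator and denominator to get the reduced form.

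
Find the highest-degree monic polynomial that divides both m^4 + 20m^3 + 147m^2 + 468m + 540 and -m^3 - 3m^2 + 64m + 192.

m + 3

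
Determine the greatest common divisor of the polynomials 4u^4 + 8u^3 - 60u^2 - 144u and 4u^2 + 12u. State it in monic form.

u^2 + 3u

Repeated division with remainder:
  4u^4 + 8u^3 - 60u^2 - 144u = (u^2 - u - 12)(4u^2 + 12u) + (0)
Last nonzero remainder: 4u^2 + 12u. Dividing through by 4 gives the monic gcd u^2 + 3u.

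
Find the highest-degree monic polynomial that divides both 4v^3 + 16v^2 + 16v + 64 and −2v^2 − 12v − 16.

v + 4

Repeated division with remainder:
  4v^3 + 16v^2 + 16v + 64 = (−2v + 4)(−2v^2 − 12v − 16) + (32v + 128)
  −2v^2 − 12v − 16 = (−(1/16)v − 1/8)(32v + 128) + (0)
Last nonzero remainder: 32v + 128. Dividing through by 32 gives the monic gcd v + 4.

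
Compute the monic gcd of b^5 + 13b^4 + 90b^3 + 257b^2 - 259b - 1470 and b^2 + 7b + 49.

By polynomial division,
  b^5 + 13b^4 + 90b^3 + 257b^2 - 259b - 1470 = (b^3 + 6b^2 - b - 30)(b^2 + 7b + 49) + (0)
The last nonzero remainder b^2 + 7b + 49 is already monic.

b^2 + 7b + 49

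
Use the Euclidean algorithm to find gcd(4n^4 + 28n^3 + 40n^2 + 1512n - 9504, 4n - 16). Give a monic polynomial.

n - 4

Euclidean algorithm in ℚ[n]:
  4n^4 + 28n^3 + 40n^2 + 1512n - 9504 = (n^3 + 11n^2 + 54n + 594)(4n - 16) + (0)
Last nonzero remainder: 4n - 16. Dividing through by 4 gives the monic gcd n - 4.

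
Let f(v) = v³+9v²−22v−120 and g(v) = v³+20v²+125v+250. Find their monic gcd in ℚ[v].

Euclidean algorithm in ℚ[v]:
  v³+9v²−22v−120 = (v³+20v²+125v+250) + (−11v²−147v−370)
  v³+20v²+125v+250 = (−(1/11)v−73/121)(−11v²−147v−370) + ((324/121)v+3240/121)
  −11v²−147v−370 = (−(1331/324)v−4477/324)((324/121)v+3240/121) + (0)
Last nonzero remainder: (324/121)v+3240/121. Dividing through by 324/121 gives the monic gcd v+10.

v+10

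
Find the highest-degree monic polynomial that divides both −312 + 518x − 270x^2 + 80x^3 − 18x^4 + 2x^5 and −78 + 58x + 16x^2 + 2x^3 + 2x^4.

−13 + 14x − 2x^2 + x^3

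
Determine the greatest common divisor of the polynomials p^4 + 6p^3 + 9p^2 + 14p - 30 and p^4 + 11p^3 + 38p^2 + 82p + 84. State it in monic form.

Euclidean algorithm in ℚ[p]:
  p^4 + 6p^3 + 9p^2 + 14p - 30 = (p^4 + 11p^3 + 38p^2 + 82p + 84) + (-5p^3 - 29p^2 - 68p - 114)
  p^4 + 11p^3 + 38p^2 + 82p + 84 = (-(1/5)p - 26/25)(-5p^3 - 29p^2 - 68p - 114) + (-(144/25)p^2 - (288/25)p - 864/25)
  -5p^3 - 29p^2 - 68p - 114 = ((125/144)p + 475/144)(-(144/25)p^2 - (288/25)p - 864/25) + (0)
Last nonzero remainder: -(144/25)p^2 - (288/25)p - 864/25. Dividing through by -144/25 gives the monic gcd p^2 + 2p + 6.

p^2 + 2p + 6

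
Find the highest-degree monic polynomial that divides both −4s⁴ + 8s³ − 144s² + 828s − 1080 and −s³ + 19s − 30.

Apply the Euclidean algorithm:
  −4s⁴ + 8s³ − 144s² + 828s − 1080 = (4s − 8)(−s³ + 19s − 30) + (−220s² + 1100s − 1320)
  −s³ + 19s − 30 = ((1/220)s + 1/44)(−220s² + 1100s − 1320) + (0)
Last nonzero remainder: −220s² + 1100s − 1320. Dividing through by −220 gives the monic gcd s² − 5s + 6.

s² − 5s + 6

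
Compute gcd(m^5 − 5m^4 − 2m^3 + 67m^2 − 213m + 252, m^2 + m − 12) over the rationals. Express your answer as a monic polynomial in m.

Euclidean algorithm in ℚ[m]:
  m^5 − 5m^4 − 2m^3 + 67m^2 − 213m + 252 = (m^3 − 6m^2 + 16m − 21)(m^2 + m − 12) + (0)
The last nonzero remainder m^2 + m − 12 is already monic.

m^2 + m − 12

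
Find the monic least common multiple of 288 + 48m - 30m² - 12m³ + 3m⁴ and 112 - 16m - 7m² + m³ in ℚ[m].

-2688 - 736m + 328m² + 158m³ - 26m⁴ - 7m⁵ + m⁶

Euclidean algorithm in ℚ[m]:
  3m⁴ - 12m³ - 30m² + 48m + 288 = (3m + 9)(m³ - 7m² - 16m + 112) + (81m² - 144m - 720)
  m³ - 7m² - 16m + 112 = ((1/81)m - 47/729)(81m² - 144m - 720) + (-(1328/81)m + 5312/81)
  81m² - 144m - 720 = (-(6561/1328)m - 3645/332)(-(1328/81)m + 5312/81) + (0)
Last nonzero remainder: -(1328/81)m + 5312/81. Dividing through by -1328/81 gives the monic gcd m - 4.
Then lcm(f, g) = f·g / gcd(f, g); expanding and making the result monic gives the answer.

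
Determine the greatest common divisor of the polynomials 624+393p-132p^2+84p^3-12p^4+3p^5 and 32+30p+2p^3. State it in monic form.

By polynomial division,
  3p^5-12p^4+84p^3-132p^2+393p+624 = ((3/2)p^2-6p+39/2)(2p^3+30p+32) + (0)
Last nonzero remainder: 2p^3+30p+32. Dividing through by 2 gives the monic gcd p^3+15p+16.

16+15p+p^3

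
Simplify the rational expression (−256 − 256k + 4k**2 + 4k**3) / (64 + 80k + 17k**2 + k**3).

(−32 + 4k)/(8 + k)

By polynomial division,
  4k**3 + 4k**2 − 256k − 256 = (4)(k**3 + 17k**2 + 80k + 64) + (−64k**2 − 576k − 512)
  k**3 + 17k**2 + 80k + 64 = (−(1/64)k − 1/8)(−64k**2 − 576k − 512) + (0)
Last nonzero remainder: −64k**2 − 576k − 512. Dividing through by −64 gives the monic gcd k**2 + 9k + 8.
Cancel k**2 + 9k + 8 from numerator and denominator to get the reduced form.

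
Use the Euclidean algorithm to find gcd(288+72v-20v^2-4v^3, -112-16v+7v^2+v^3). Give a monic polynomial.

Apply the Euclidean algorithm:
  -4v^3-20v^2+72v+288 = (-4)(v^3+7v^2-16v-112) + (8v^2+8v-160)
  v^3+7v^2-16v-112 = ((1/8)v+3/4)(8v^2+8v-160) + (-2v+8)
  8v^2+8v-160 = (-4v-20)(-2v+8) + (0)
Last nonzero remainder: -2v+8. Dividing through by -2 gives the monic gcd v-4.

-4+v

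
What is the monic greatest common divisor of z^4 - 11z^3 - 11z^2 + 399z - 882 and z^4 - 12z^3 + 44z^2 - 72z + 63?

z^2 - 10z + 21

By polynomial division,
  z^4 - 11z^3 - 11z^2 + 399z - 882 = (z^4 - 12z^3 + 44z^2 - 72z + 63) + (z^3 - 55z^2 + 471z - 945)
  z^4 - 12z^3 + 44z^2 - 72z + 63 = (z + 43)(z^3 - 55z^2 + 471z - 945) + (1938z^2 - 19380z + 40698)
  z^3 - 55z^2 + 471z - 945 = ((1/1938)z - 15/646)(1938z^2 - 19380z + 40698) + (0)
Last nonzero remainder: 1938z^2 - 19380z + 40698. Dividing through by 1938 gives the monic gcd z^2 - 10z + 21.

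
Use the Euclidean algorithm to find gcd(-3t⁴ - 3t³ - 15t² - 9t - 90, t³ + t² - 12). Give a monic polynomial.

t² + 3t + 6

Apply the Euclidean algorithm:
  -3t⁴ - 3t³ - 15t² - 9t - 90 = (-3t)(t³ + t² - 12) + (-15t² - 45t - 90)
  t³ + t² - 12 = (-(1/15)t + 2/15)(-15t² - 45t - 90) + (0)
Last nonzero remainder: -15t² - 45t - 90. Dividing through by -15 gives the monic gcd t² + 3t + 6.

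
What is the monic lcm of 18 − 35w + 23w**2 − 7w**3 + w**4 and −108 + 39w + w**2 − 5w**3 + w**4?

−216 + 402w − 223w**2 + 26w**3 + 18w**4 − 8w**5 + w**6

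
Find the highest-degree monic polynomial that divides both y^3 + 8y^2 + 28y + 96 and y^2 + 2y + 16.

y^2 + 2y + 16

Euclidean algorithm in ℚ[y]:
  y^3 + 8y^2 + 28y + 96 = (y + 6)(y^2 + 2y + 16) + (0)
The last nonzero remainder y^2 + 2y + 16 is already monic.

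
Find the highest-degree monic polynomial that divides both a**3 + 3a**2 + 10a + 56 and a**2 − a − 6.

Apply the Euclidean algorithm:
  a**3 + 3a**2 + 10a + 56 = (a + 4)(a**2 − a − 6) + (20a + 80)
  a**2 − a − 6 = ((1/20)a − 1/4)(20a + 80) + (14)
  20a + 80 = ((10/7)a + 40/7)(14) + (0)
The last nonzero remainder is the constant 14, so the polynomials are coprime and gcd = 1.

1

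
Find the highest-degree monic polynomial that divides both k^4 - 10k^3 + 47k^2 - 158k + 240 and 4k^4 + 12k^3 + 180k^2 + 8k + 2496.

k^2 - 2k + 16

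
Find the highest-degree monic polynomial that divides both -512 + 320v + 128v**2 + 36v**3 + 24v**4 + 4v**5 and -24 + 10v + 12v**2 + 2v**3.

Repeated division with remainder:
  4v**5 + 24v**4 + 36v**3 + 128v**2 + 320v - 512 = (2v**2 + 8)(2v**3 + 12v**2 + 10v - 24) + (80v**2 + 240v - 320)
  2v**3 + 12v**2 + 10v - 24 = ((1/40)v + 3/40)(80v**2 + 240v - 320) + (0)
Last nonzero remainder: 80v**2 + 240v - 320. Dividing through by 80 gives the monic gcd v**2 + 3v - 4.

-4 + 3v + v**2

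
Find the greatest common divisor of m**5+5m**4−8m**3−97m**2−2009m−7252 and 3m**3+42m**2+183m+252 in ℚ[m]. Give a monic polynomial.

m**2+11m+28

Euclidean algorithm in ℚ[m]:
  m**5+5m**4−8m**3−97m**2−2009m−7252 = ((1/3)m**2−3m+19)(3m**3+42m**2+183m+252) + (−430m**2−4730m−12040)
  3m**3+42m**2+183m+252 = (−(3/430)m−9/430)(−430m**2−4730m−12040) + (0)
Last nonzero remainder: −430m**2−4730m−12040. Dividing through by −430 gives the monic gcd m**2+11m+28.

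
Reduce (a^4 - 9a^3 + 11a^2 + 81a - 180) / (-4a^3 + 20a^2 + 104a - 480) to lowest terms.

Euclidean algorithm in ℚ[a]:
  a^4 - 9a^3 + 11a^2 + 81a - 180 = (-(1/4)a + 1)(-4a^3 + 20a^2 + 104a - 480) + (17a^2 - 143a + 300)
  -4a^3 + 20a^2 + 104a - 480 = (-(4/17)a - 232/289)(17a^2 - 143a + 300) + ((17280/289)a - 69120/289)
  17a^2 - 143a + 300 = ((4913/17280)a - 1445/1152)((17280/289)a - 69120/289) + (0)
Last nonzero remainder: (17280/289)a - 69120/289. Dividing through by 17280/289 gives the monic gcd a - 4.
Cancel a - 4 from numerator and denominator to get the reduced form.

(-a^3 + 5a^2 + 9a - 45)/(4a^2 - 4a - 120)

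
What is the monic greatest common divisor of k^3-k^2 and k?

k

Apply the Euclidean algorithm:
  k^3-k^2 = (k^2-k)(k) + (0)
The last nonzero remainder k is already monic.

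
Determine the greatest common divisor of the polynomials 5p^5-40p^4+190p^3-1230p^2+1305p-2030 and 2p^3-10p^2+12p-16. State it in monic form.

p^2-p+2

By polynomial division,
  5p^5-40p^4+190p^3-1230p^2+1305p-2030 = ((5/2)p^2-(15/2)p+85/2)(2p^3-10p^2+12p-16) + (-675p^2+675p-1350)
  2p^3-10p^2+12p-16 = (-(2/675)p+8/675)(-675p^2+675p-1350) + (0)
Last nonzero remainder: -675p^2+675p-1350. Dividing through by -675 gives the monic gcd p^2-p+2.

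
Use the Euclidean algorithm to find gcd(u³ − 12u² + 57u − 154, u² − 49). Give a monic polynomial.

u − 7

Euclidean algorithm in ℚ[u]:
  u³ − 12u² + 57u − 154 = (u − 12)(u² − 49) + (106u − 742)
  u² − 49 = ((1/106)u + 7/106)(106u − 742) + (0)
Last nonzero remainder: 106u − 742. Dividing through by 106 gives the monic gcd u − 7.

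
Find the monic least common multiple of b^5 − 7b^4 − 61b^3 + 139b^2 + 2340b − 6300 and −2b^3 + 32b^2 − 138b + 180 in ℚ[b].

b^6 − 10b^5 − 40b^4 + 322b^3 + 1923b^2 − 13320b + 18900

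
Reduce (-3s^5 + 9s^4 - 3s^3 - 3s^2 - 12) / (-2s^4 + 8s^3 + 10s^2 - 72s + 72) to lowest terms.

Euclidean algorithm in ℚ[s]:
  -3s^5 + 9s^4 - 3s^3 - 3s^2 - 12 = ((3/2)s + 3/2)(-2s^4 + 8s^3 + 10s^2 - 72s + 72) + (-30s^3 + 90s^2 - 120)
  -2s^4 + 8s^3 + 10s^2 - 72s + 72 = ((1/15)s - 1/15)(-30s^3 + 90s^2 - 120) + (16s^2 - 64s + 64)
  -30s^3 + 90s^2 - 120 = (-(15/8)s - 15/8)(16s^2 - 64s + 64) + (0)
Last nonzero remainder: 16s^2 - 64s + 64. Dividing through by 16 gives the monic gcd s^2 - 4s + 4.
Cancel s^2 - 4s + 4 from numerator and denominator to get the reduced form.

(3s^3 + 3s^2 + 3s + 3)/(2s^2 - 18)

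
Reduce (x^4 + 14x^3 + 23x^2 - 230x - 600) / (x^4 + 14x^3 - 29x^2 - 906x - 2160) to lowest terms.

Apply the Euclidean algorithm:
  x^4 + 14x^3 + 23x^2 - 230x - 600 = (x^4 + 14x^3 - 29x^2 - 906x - 2160) + (52x^2 + 676x + 1560)
  x^4 + 14x^3 - 29x^2 - 906x - 2160 = ((1/52)x^2 + (1/52)x - 18/13)(52x^2 + 676x + 1560) + (0)
Last nonzero remainder: 52x^2 + 676x + 1560. Dividing through by 52 gives the monic gcd x^2 + 13x + 30.
Cancel x^2 + 13x + 30 from numerator and denominator to get the reduced form.

(x^2 + x - 20)/(x^2 + x - 72)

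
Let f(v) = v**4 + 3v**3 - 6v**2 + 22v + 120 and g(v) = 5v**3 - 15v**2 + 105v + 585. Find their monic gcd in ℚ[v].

Euclidean algorithm in ℚ[v]:
  v**4 + 3v**3 - 6v**2 + 22v + 120 = ((1/5)v + 6/5)(5v**3 - 15v**2 + 105v + 585) + (-9v**2 - 221v - 582)
  5v**3 - 15v**2 + 105v + 585 = (-(5/9)v + 1240/81)(-9v**2 - 221v - 582) + ((256355/81)v + 256355/27)
  -9v**2 - 221v - 582 = (-(729/256355)v - 15714/256355)((256355/81)v + 256355/27) + (0)
Last nonzero remainder: (256355/81)v + 256355/27. Dividing through by 256355/81 gives the monic gcd v + 3.

v + 3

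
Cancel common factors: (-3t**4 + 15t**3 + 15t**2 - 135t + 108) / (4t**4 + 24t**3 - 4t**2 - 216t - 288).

Apply the Euclidean algorithm:
  -3t**4 + 15t**3 + 15t**2 - 135t + 108 = (-3/4)(4t**4 + 24t**3 - 4t**2 - 216t - 288) + (33t**3 + 12t**2 - 297t - 108)
  4t**4 + 24t**3 - 4t**2 - 216t - 288 = ((4/33)t + 248/363)(33t**3 + 12t**2 - 297t - 108) + ((2880/121)t**2 - 25920/121)
  33t**3 + 12t**2 - 297t - 108 = ((1331/960)t + 121/240)((2880/121)t**2 - 25920/121) + (0)
Last nonzero remainder: (2880/121)t**2 - 25920/121. Dividing through by 2880/121 gives the monic gcd t**2 - 9.
Cancel t**2 - 9 from numerator and denominator to get the reduced form.

(-3t**2 + 15t - 12)/(4t**2 + 24t + 32)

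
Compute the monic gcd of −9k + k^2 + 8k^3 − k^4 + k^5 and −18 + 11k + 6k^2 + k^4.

By polynomial division,
  k^5 − k^4 + 8k^3 + k^2 − 9k = (k − 1)(k^4 + 6k^2 + 11k − 18) + (2k^3 − 4k^2 + 20k − 18)
  k^4 + 6k^2 + 11k − 18 = ((1/2)k + 1)(2k^3 − 4k^2 + 20k − 18) + (0)
Last nonzero remainder: 2k^3 − 4k^2 + 20k − 18. Dividing through by 2 gives the monic gcd k^3 − 2k^2 + 10k − 9.

−9 + 10k − 2k^2 + k^3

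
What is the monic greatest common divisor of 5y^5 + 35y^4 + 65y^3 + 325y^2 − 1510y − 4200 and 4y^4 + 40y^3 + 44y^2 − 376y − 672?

y^3 + 6y^2 − 13y − 42

Apply the Euclidean algorithm:
  5y^5 + 35y^4 + 65y^3 + 325y^2 − 1510y − 4200 = ((5/4)y − 15/4)(4y^4 + 40y^3 + 44y^2 − 376y − 672) + (160y^3 + 960y^2 − 2080y − 6720)
  4y^4 + 40y^3 + 44y^2 − 376y − 672 = ((1/40)y + 1/10)(160y^3 + 960y^2 − 2080y − 6720) + (0)
Last nonzero remainder: 160y^3 + 960y^2 − 2080y − 6720. Dividing through by 160 gives the monic gcd y^3 + 6y^2 − 13y − 42.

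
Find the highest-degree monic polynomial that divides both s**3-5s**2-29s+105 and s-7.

s-7

Repeated division with remainder:
  s**3-5s**2-29s+105 = (s**2+2s-15)(s-7) + (0)
The last nonzero remainder s-7 is already monic.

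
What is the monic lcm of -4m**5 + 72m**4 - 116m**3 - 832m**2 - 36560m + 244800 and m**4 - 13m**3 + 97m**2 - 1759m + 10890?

By polynomial division,
  -4m**5 + 72m**4 - 116m**3 - 832m**2 - 36560m + 244800 = (-4m + 20)(m**4 - 13m**3 + 97m**2 - 1759m + 10890) + (532m**3 - 9808m**2 + 42180m + 27000)
  m**4 - 13m**3 + 97m**2 - 1759m + 10890 = ((1/532)m + 723/70756)(532m**3 - 9808m**2 + 42180m + 27000) + ((2086144/17689)m**2 - (2086144/931)m + 187752960/17689)
  532m**3 - 9808m**2 + 42180m + 27000 = ((2352637/521536)m + 1326675/521536)((2086144/17689)m**2 - (2086144/931)m + 187752960/17689) + (0)
Last nonzero remainder: (2086144/17689)m**2 - (2086144/931)m + 187752960/17689. Dividing through by 2086144/17689 gives the monic gcd m**2 - 19m + 90.
Then lcm(f, g) = f·g / gcd(f, g); expanding and making the result monic gives the answer.

m**7 - 12m**6 + 42m**5 - 1796m**4 + 13897m**3 + 18808m**2 + 738740m - 7405200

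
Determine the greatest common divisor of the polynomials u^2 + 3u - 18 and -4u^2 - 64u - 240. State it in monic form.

Apply the Euclidean algorithm:
  u^2 + 3u - 18 = (-1/4)(-4u^2 - 64u - 240) + (-13u - 78)
  -4u^2 - 64u - 240 = ((4/13)u + 40/13)(-13u - 78) + (0)
Last nonzero remainder: -13u - 78. Dividing through by -13 gives the monic gcd u + 6.

u + 6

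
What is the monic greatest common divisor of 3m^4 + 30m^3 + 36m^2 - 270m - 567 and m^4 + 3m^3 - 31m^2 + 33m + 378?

Euclidean algorithm in ℚ[m]:
  3m^4 + 30m^3 + 36m^2 - 270m - 567 = (3)(m^4 + 3m^3 - 31m^2 + 33m + 378) + (21m^3 + 129m^2 - 369m - 1701)
  m^4 + 3m^3 - 31m^2 + 33m + 378 = ((1/21)m - 22/147)(21m^3 + 129m^2 - 369m - 1701) + ((288/49)m^2 + (2880/49)m + 864/7)
  21m^3 + 129m^2 - 369m - 1701 = ((343/96)m - 441/32)((288/49)m^2 + (2880/49)m + 864/7) + (0)
Last nonzero remainder: (288/49)m^2 + (2880/49)m + 864/7. Dividing through by 288/49 gives the monic gcd m^2 + 10m + 21.

m^2 + 10m + 21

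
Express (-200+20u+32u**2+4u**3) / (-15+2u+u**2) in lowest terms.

Euclidean algorithm in ℚ[u]:
  4u**3+32u**2+20u-200 = (4u+24)(u**2+2u-15) + (32u+160)
  u**2+2u-15 = ((1/32)u-3/32)(32u+160) + (0)
Last nonzero remainder: 32u+160. Dividing through by 32 gives the monic gcd u+5.
Cancel u+5 from numerator and denominator to get the reduced form.

(-40+12u+4u**2)/(-3+u)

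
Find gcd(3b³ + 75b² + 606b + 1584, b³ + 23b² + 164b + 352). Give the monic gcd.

By polynomial division,
  3b³ + 75b² + 606b + 1584 = (3)(b³ + 23b² + 164b + 352) + (6b² + 114b + 528)
  b³ + 23b² + 164b + 352 = ((1/6)b + 2/3)(6b² + 114b + 528) + (0)
Last nonzero remainder: 6b² + 114b + 528. Dividing through by 6 gives the monic gcd b² + 19b + 88.

b² + 19b + 88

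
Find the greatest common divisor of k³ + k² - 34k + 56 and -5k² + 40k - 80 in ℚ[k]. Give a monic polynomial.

By polynomial division,
  k³ + k² - 34k + 56 = (-(1/5)k - 9/5)(-5k² + 40k - 80) + (22k - 88)
  -5k² + 40k - 80 = (-(5/22)k + 10/11)(22k - 88) + (0)
Last nonzero remainder: 22k - 88. Dividing through by 22 gives the monic gcd k - 4.

k - 4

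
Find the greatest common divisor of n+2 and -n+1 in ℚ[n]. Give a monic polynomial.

By polynomial division,
  n+2 = (-1)(-n+1) + (3)
  -n+1 = (-(1/3)n+1/3)(3) + (0)
The last nonzero remainder is the constant 3, so the polynomials are coprime and gcd = 1.

1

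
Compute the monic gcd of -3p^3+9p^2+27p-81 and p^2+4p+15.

1

Apply the Euclidean algorithm:
  -3p^3+9p^2+27p-81 = (-3p+21)(p^2+4p+15) + (-12p-396)
  p^2+4p+15 = (-(1/12)p+29/12)(-12p-396) + (972)
  -12p-396 = (-(1/81)p-11/27)(972) + (0)
The last nonzero remainder is the constant 972, so the polynomials are coprime and gcd = 1.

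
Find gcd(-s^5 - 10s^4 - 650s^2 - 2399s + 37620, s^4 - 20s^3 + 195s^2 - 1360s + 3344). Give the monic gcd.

Apply the Euclidean algorithm:
  -s^5 - 10s^4 - 650s^2 - 2399s + 37620 = (-s - 30)(s^4 - 20s^3 + 195s^2 - 1360s + 3344) + (-405s^3 + 3840s^2 - 39855s + 137940)
  s^4 - 20s^3 + 195s^2 - 1360s + 3344 = (-(1/405)s + 284/10935)(-405s^3 + 3840s^2 - 39855s + 137940) + (-(2288/729)s^2 + (11440/729)s - 173888/729)
  -405s^3 + 3840s^2 - 39855s + 137940 = ((295245/2288)s - 120285/208)(-(2288/729)s^2 + (11440/729)s - 173888/729) + (0)
Last nonzero remainder: -(2288/729)s^2 + (11440/729)s - 173888/729. Dividing through by -2288/729 gives the monic gcd s^2 - 5s + 76.

s^2 - 5s + 76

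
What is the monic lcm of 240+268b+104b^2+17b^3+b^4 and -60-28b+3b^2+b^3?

-1200-1100b-252b^2+19b^3+12b^4+b^5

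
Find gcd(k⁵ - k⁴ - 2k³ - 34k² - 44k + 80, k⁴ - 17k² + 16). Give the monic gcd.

k² - 5k + 4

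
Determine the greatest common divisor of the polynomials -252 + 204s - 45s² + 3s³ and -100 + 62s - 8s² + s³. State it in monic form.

Repeated division with remainder:
  3s³ - 45s² + 204s - 252 = (3)(s³ - 8s² + 62s - 100) + (-21s² + 18s + 48)
  s³ - 8s² + 62s - 100 = (-(1/21)s + 50/147)(-21s² + 18s + 48) + ((2850/49)s - 5700/49)
  -21s² + 18s + 48 = (-(343/950)s - 196/475)((2850/49)s - 5700/49) + (0)
Last nonzero remainder: (2850/49)s - 5700/49. Dividing through by 2850/49 gives the monic gcd s - 2.

-2 + s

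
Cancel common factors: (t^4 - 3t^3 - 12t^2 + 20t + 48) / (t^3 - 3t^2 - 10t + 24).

Euclidean algorithm in ℚ[t]:
  t^4 - 3t^3 - 12t^2 + 20t + 48 = (t)(t^3 - 3t^2 - 10t + 24) + (-2t^2 - 4t + 48)
  t^3 - 3t^2 - 10t + 24 = (-(1/2)t + 5/2)(-2t^2 - 4t + 48) + (24t - 96)
  -2t^2 - 4t + 48 = (-(1/12)t - 1/2)(24t - 96) + (0)
Last nonzero remainder: 24t - 96. Dividing through by 24 gives the monic gcd t - 4.
Cancel t - 4 from numerator and denominator to get the reduced form.

(t^3 + t^2 - 8t - 12)/(t^2 + t - 6)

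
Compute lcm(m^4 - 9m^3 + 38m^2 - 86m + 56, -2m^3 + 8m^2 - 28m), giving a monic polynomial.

Euclidean algorithm in ℚ[m]:
  m^4 - 9m^3 + 38m^2 - 86m + 56 = (-(1/2)m + 5/2)(-2m^3 + 8m^2 - 28m) + (4m^2 - 16m + 56)
  -2m^3 + 8m^2 - 28m = (-(1/2)m)(4m^2 - 16m + 56) + (0)
Last nonzero remainder: 4m^2 - 16m + 56. Dividing through by 4 gives the monic gcd m^2 - 4m + 14.
Then lcm(f, g) = f·g / gcd(f, g); expanding and making the result monic gives the answer.

m^5 - 9m^4 + 38m^3 - 86m^2 + 56m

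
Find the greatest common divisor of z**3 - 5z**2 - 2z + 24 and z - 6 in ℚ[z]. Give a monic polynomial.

1

Euclidean algorithm in ℚ[z]:
  z**3 - 5z**2 - 2z + 24 = (z**2 + z + 4)(z - 6) + (48)
  z - 6 = ((1/48)z - 1/8)(48) + (0)
The last nonzero remainder is the constant 48, so the polynomials are coprime and gcd = 1.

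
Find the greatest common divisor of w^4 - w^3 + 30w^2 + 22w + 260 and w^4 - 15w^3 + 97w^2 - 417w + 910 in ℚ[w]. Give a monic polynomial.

w^2 - 3w + 26

Euclidean algorithm in ℚ[w]:
  w^4 - w^3 + 30w^2 + 22w + 260 = (w^4 - 15w^3 + 97w^2 - 417w + 910) + (14w^3 - 67w^2 + 439w - 650)
  w^4 - 15w^3 + 97w^2 - 417w + 910 = ((1/14)w - 143/196)(14w^3 - 67w^2 + 439w - 650) + ((3285/196)w^2 - (9855/196)w + 42705/98)
  14w^3 - 67w^2 + 439w - 650 = ((2744/3285)w - 980/657)((3285/196)w^2 - (9855/196)w + 42705/98) + (0)
Last nonzero remainder: (3285/196)w^2 - (9855/196)w + 42705/98. Dividing through by 3285/196 gives the monic gcd w^2 - 3w + 26.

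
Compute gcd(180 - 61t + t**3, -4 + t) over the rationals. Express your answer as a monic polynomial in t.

Euclidean algorithm in ℚ[t]:
  t**3 - 61t + 180 = (t**2 + 4t - 45)(t - 4) + (0)
The last nonzero remainder t - 4 is already monic.

-4 + t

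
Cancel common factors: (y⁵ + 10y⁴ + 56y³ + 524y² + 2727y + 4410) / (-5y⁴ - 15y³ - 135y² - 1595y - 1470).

(-y² - 8y - 15)/(5y + 5)

Repeated division with remainder:
  y⁵ + 10y⁴ + 56y³ + 524y² + 2727y + 4410 = (-(1/5)y - 7/5)(-5y⁴ - 15y³ - 135y² - 1595y - 1470) + (8y³ + 16y² + 200y + 2352)
  -5y⁴ - 15y³ - 135y² - 1595y - 1470 = (-(5/8)y - 5/8)(8y³ + 16y² + 200y + 2352) + (0)
Last nonzero remainder: 8y³ + 16y² + 200y + 2352. Dividing through by 8 gives the monic gcd y³ + 2y² + 25y + 294.
Cancel y³ + 2y² + 25y + 294 from numerator and denominator to get the reduced form.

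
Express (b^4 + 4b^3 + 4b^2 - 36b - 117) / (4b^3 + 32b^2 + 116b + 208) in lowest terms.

(b^2 - 9)/(4b + 16)

Repeated division with remainder:
  b^4 + 4b^3 + 4b^2 - 36b - 117 = ((1/4)b - 1)(4b^3 + 32b^2 + 116b + 208) + (7b^2 + 28b + 91)
  4b^3 + 32b^2 + 116b + 208 = ((4/7)b + 16/7)(7b^2 + 28b + 91) + (0)
Last nonzero remainder: 7b^2 + 28b + 91. Dividing through by 7 gives the monic gcd b^2 + 4b + 13.
Cancel b^2 + 4b + 13 from numerator and denominator to get the reduced form.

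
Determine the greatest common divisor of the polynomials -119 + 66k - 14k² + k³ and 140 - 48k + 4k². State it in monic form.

-7 + k

Apply the Euclidean algorithm:
  k³ - 14k² + 66k - 119 = ((1/4)k - 1/2)(4k² - 48k + 140) + (7k - 49)
  4k² - 48k + 140 = ((4/7)k - 20/7)(7k - 49) + (0)
Last nonzero remainder: 7k - 49. Dividing through by 7 gives the monic gcd k - 7.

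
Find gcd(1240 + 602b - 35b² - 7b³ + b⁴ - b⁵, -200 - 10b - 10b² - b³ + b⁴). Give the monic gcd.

-20 - b + b²

Repeated division with remainder:
  -b⁵ + b⁴ - 7b³ - 35b² + 602b + 1240 = (-b)(b⁴ - b³ - 10b² - 10b - 200) + (-17b³ - 45b² + 402b + 1240)
  b⁴ - b³ - 10b² - 10b - 200 = (-(1/17)b + 62/289)(-17b³ - 45b² + 402b + 1240) + ((6734/289)b² - (6734/289)b - 134680/289)
  -17b³ - 45b² + 402b + 1240 = (-(4913/6734)b - 8959/3367)((6734/289)b² - (6734/289)b - 134680/289) + (0)
Last nonzero remainder: (6734/289)b² - (6734/289)b - 134680/289. Dividing through by 6734/289 gives the monic gcd b² - b - 20.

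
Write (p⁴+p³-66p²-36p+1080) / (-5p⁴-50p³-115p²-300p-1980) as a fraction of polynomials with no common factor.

(-p²+11p-30)/(5p²-10p+55)

Repeated division with remainder:
  p⁴+p³-66p²-36p+1080 = (-1/5)(-5p⁴-50p³-115p²-300p-1980) + (-9p³-89p²-96p+684)
  -5p⁴-50p³-115p²-300p-1980 = ((5/9)p+5/81)(-9p³-89p²-96p+684) + (-(4550/81)p²-(18200/27)p-18200/9)
  -9p³-89p²-96p+684 = ((729/4550)p-1539/4550)(-(4550/81)p²-(18200/27)p-18200/9) + (0)
Last nonzero remainder: -(4550/81)p²-(18200/27)p-18200/9. Dividing through by -4550/81 gives the monic gcd p²+12p+36.
Cancel p²+12p+36 from numerator and denominator to get the reduced form.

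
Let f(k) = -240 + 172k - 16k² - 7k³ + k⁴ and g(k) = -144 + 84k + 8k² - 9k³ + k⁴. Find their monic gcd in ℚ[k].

Euclidean algorithm in ℚ[k]:
  k⁴ - 7k³ - 16k² + 172k - 240 = (k⁴ - 9k³ + 8k² + 84k - 144) + (2k³ - 24k² + 88k - 96)
  k⁴ - 9k³ + 8k² + 84k - 144 = ((1/2)k + 3/2)(2k³ - 24k² + 88k - 96) + (0)
Last nonzero remainder: 2k³ - 24k² + 88k - 96. Dividing through by 2 gives the monic gcd k³ - 12k² + 44k - 48.

-48 + 44k - 12k² + k³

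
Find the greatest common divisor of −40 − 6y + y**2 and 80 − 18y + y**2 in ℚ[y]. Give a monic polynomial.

−10 + y

Repeated division with remainder:
  y**2 − 6y − 40 = (y**2 − 18y + 80) + (12y − 120)
  y**2 − 18y + 80 = ((1/12)y − 2/3)(12y − 120) + (0)
Last nonzero remainder: 12y − 120. Dividing through by 12 gives the monic gcd y − 10.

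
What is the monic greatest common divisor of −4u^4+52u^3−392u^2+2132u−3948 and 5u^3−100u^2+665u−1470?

Repeated division with remainder:
  −4u^4+52u^3−392u^2+2132u−3948 = (−(4/5)u−28/5)(5u^3−100u^2+665u−1470) + (−420u^2+4680u−12180)
  5u^3−100u^2+665u−1470 = (−(1/84)u+31/294)(−420u^2+4680u−12180) + ((1300/49)u−1300/7)
  −420u^2+4680u−12180 = (−(1029/65)u+4263/65)((1300/49)u−1300/7) + (0)
Last nonzero remainder: (1300/49)u−1300/7. Dividing through by 1300/49 gives the monic gcd u−7.

u−7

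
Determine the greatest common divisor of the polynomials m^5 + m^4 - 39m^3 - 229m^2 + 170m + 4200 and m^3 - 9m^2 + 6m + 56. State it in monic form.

Repeated division with remainder:
  m^5 + m^4 - 39m^3 - 229m^2 + 170m + 4200 = (m^2 + 10m + 45)(m^3 - 9m^2 + 6m + 56) + (60m^2 - 660m + 1680)
  m^3 - 9m^2 + 6m + 56 = ((1/60)m + 1/30)(60m^2 - 660m + 1680) + (0)
Last nonzero remainder: 60m^2 - 660m + 1680. Dividing through by 60 gives the monic gcd m^2 - 11m + 28.

m^2 - 11m + 28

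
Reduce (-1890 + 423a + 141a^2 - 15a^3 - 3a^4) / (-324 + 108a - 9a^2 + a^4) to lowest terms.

Repeated division with remainder:
  -3a^4 - 15a^3 + 141a^2 + 423a - 1890 = (-3)(a^4 - 9a^2 + 108a - 324) + (-15a^3 + 114a^2 + 747a - 2862)
  a^4 - 9a^2 + 108a - 324 = (-(1/15)a - 38/75)(-15a^3 + 114a^2 + 747a - 2862) + ((2464/25)a^2 + (7392/25)a - 44352/25)
  -15a^3 + 114a^2 + 747a - 2862 = (-(375/2464)a + 3975/2464)((2464/25)a^2 + (7392/25)a - 44352/25) + (0)
Last nonzero remainder: (2464/25)a^2 + (7392/25)a - 44352/25. Dividing through by 2464/25 gives the monic gcd a^2 + 3a - 18.
Cancel a^2 + 3a - 18 from numerator and denominator to get the reduced form.

(105 - 6a - 3a^2)/(18 - 3a + a^2)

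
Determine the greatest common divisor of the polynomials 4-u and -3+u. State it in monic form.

Euclidean algorithm in ℚ[u]:
  -u+4 = (-1)(u-3) + (1)
  u-3 = (u-3)(1) + (0)
The last nonzero remainder is the constant 1, so the polynomials are coprime and gcd = 1.

1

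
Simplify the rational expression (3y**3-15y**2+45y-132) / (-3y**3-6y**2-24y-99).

(-y+4)/(y+3)

Repeated division with remainder:
  3y**3-15y**2+45y-132 = (-1)(-3y**3-6y**2-24y-99) + (-21y**2+21y-231)
  -3y**3-6y**2-24y-99 = ((1/7)y+3/7)(-21y**2+21y-231) + (0)
Last nonzero remainder: -21y**2+21y-231. Dividing through by -21 gives the monic gcd y**2-y+11.
Cancel y**2-y+11 from numerator and denominator to get the reduced form.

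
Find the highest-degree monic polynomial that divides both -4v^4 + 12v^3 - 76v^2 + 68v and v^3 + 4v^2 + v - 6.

v - 1

Repeated division with remainder:
  -4v^4 + 12v^3 - 76v^2 + 68v = (-4v + 28)(v^3 + 4v^2 + v - 6) + (-184v^2 + 16v + 168)
  v^3 + 4v^2 + v - 6 = (-(1/184)v - 47/2116)(-184v^2 + 16v + 168) + ((1200/529)v - 1200/529)
  -184v^2 + 16v + 168 = (-(12167/150)v - 3703/50)((1200/529)v - 1200/529) + (0)
Last nonzero remainder: (1200/529)v - 1200/529. Dividing through by 1200/529 gives the monic gcd v - 1.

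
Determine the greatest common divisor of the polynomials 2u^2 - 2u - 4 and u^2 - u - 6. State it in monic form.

1

Repeated division with remainder:
  2u^2 - 2u - 4 = (2)(u^2 - u - 6) + (8)
  u^2 - u - 6 = ((1/8)u^2 - (1/8)u - 3/4)(8) + (0)
The last nonzero remainder is the constant 8, so the polynomials are coprime and gcd = 1.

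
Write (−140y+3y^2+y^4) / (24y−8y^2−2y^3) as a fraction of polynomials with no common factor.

(140−3y−y^3)/(−24+8y+2y^2)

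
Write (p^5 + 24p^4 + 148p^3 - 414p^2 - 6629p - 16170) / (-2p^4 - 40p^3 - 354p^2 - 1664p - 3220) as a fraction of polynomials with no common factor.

Apply the Euclidean algorithm:
  p^5 + 24p^4 + 148p^3 - 414p^2 - 6629p - 16170 = (-(1/2)p - 2)(-2p^4 - 40p^3 - 354p^2 - 1664p - 3220) + (-109p^3 - 1954p^2 - 11567p - 22610)
  -2p^4 - 40p^3 - 354p^2 - 1664p - 3220 = ((2/109)p + 452/11881)(-109p^3 - 1954p^2 - 11567p - 22610) + (-(801060/11881)p^2 - (9612720/11881)p - 28037100/11881)
  -109p^3 - 1954p^2 - 11567p - 22610 = ((1295029/801060)p + 3837563/400530)(-(801060/11881)p^2 - (9612720/11881)p - 28037100/11881) + (0)
Last nonzero remainder: -(801060/11881)p^2 - (9612720/11881)p - 28037100/11881. Dividing through by -801060/11881 gives the monic gcd p^2 + 12p + 35.
Cancel p^2 + 12p + 35 from numerator and denominator to get the reduced form.

(-p^3 - 12p^2 + 31p + 462)/(2p^2 + 16p + 92)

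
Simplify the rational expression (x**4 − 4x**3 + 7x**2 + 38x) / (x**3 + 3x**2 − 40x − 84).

Euclidean algorithm in ℚ[x]:
  x**4 − 4x**3 + 7x**2 + 38x = (x − 7)(x**3 + 3x**2 − 40x − 84) + (68x**2 − 158x − 588)
  x**3 + 3x**2 − 40x − 84 = ((1/68)x + 181/2312)(68x**2 − 158x − 588) + (−(21945/1156)x − 21945/578)
  68x**2 − 158x − 588 = (−(78608/21945)x + 16184/1045)(−(21945/1156)x − 21945/578) + (0)
Last nonzero remainder: −(21945/1156)x − 21945/578. Dividing through by −21945/1156 gives the monic gcd x + 2.
Cancel x + 2 from numerator and denominator to get the reduced form.

(x**3 − 6x**2 + 19x)/(x**2 + x − 42)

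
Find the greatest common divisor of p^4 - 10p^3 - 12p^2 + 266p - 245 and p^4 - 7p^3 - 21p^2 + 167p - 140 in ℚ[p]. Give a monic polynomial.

Repeated division with remainder:
  p^4 - 10p^3 - 12p^2 + 266p - 245 = (p^4 - 7p^3 - 21p^2 + 167p - 140) + (-3p^3 + 9p^2 + 99p - 105)
  p^4 - 7p^3 - 21p^2 + 167p - 140 = (-(1/3)p + 4/3)(-3p^3 + 9p^2 + 99p - 105) + (0)
Last nonzero remainder: -3p^3 + 9p^2 + 99p - 105. Dividing through by -3 gives the monic gcd p^3 - 3p^2 - 33p + 35.

p^3 - 3p^2 - 33p + 35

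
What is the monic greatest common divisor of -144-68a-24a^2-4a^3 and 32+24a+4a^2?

4+a

Apply the Euclidean algorithm:
  -4a^3-24a^2-68a-144 = (-a)(4a^2+24a+32) + (-36a-144)
  4a^2+24a+32 = (-(1/9)a-2/9)(-36a-144) + (0)
Last nonzero remainder: -36a-144. Dividing through by -36 gives the monic gcd a+4.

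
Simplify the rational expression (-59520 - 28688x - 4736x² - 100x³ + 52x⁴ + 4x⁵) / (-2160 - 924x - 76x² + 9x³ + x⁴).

(992 + 412x + 68x² + 4x³)/(36 + 13x + x²)

By polynomial division,
  4x⁵ + 52x⁴ - 100x³ - 4736x² - 28688x - 59520 = (4x + 16)(x⁴ + 9x³ - 76x² - 924x - 2160) + (60x³ + 176x² - 5264x - 24960)
  x⁴ + 9x³ - 76x² - 924x - 2160 = ((1/60)x + 91/900)(60x³ + 176x² - 5264x - 24960) + (-(1364/225)x² + (5456/225)x + 5456/15)
  60x³ + 176x² - 5264x - 24960 = (-(3375/341)x - 23400/341)(-(1364/225)x² + (5456/225)x + 5456/15) + (0)
Last nonzero remainder: -(1364/225)x² + (5456/225)x + 5456/15. Dividing through by -1364/225 gives the monic gcd x² - 4x - 60.
Cancel x² - 4x - 60 from numerator and denominator to get the reduced form.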